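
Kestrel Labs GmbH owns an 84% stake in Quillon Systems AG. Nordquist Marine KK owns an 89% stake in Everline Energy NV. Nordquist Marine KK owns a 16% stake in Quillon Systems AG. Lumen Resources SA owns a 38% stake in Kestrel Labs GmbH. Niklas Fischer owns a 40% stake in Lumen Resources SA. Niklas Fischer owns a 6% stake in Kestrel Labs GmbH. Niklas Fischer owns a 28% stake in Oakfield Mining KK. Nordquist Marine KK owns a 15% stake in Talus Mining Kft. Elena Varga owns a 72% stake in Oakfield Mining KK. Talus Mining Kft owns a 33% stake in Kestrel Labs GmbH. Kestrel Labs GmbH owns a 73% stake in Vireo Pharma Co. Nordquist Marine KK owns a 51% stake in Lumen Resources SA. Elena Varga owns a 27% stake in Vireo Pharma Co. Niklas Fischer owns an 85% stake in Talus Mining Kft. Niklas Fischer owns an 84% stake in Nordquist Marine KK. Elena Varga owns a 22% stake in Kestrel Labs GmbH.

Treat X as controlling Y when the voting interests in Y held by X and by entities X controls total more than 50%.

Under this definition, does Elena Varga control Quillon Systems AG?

No

Elena holds 72% of Oakfield, so Elena controls Oakfield.
Neither Elena nor any entity Elena controls holds any voting interest in Quillon.
So Elena does not control Quillon.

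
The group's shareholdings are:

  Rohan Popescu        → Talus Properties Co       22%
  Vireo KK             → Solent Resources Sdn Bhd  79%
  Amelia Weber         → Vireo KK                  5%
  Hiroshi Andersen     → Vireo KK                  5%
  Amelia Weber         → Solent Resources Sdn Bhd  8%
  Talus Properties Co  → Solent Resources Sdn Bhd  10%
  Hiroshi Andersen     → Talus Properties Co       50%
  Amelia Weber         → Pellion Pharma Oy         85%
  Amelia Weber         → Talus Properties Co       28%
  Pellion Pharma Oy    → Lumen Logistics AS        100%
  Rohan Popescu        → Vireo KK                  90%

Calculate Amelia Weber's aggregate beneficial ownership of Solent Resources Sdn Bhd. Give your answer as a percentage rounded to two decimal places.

14.75%

Amelia reaches Solent along 3 paths.
Via Vireo: 5% × 79% = 3.95%.
Via Talus: 28% × 10% = 2.8%.
Direct stake: 8% = 8%.
Total: 3.95% + 2.8% + 8% = 14.75%.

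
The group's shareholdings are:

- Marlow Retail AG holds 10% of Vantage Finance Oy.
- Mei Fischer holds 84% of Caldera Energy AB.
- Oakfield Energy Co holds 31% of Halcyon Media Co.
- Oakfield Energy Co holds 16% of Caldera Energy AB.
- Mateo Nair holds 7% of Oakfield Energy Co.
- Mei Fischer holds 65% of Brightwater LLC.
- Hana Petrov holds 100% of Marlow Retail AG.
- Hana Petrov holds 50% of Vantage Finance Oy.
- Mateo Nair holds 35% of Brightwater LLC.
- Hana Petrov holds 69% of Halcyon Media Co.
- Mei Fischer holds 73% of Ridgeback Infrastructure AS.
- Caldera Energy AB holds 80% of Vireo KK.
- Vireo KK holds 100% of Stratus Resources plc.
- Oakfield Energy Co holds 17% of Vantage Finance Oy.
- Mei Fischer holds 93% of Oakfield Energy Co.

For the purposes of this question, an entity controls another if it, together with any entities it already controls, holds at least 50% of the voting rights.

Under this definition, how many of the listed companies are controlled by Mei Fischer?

Mei holds 65% of Brightwater, so Mei controls Brightwater.
Mei holds 93% of Oakfield, so Mei controls Oakfield.
Oakfield and Mei together hold 16% + 84% = 100% of Caldera, so Mei controls Caldera.
Caldera holds 80% of Vireo, so Mei controls Vireo.
Mei holds 73% of Ridgeback, so Mei controls Ridgeback.
Vireo holds 100% of Stratus, so Mei controls Stratus.
No other company's threshold is met.
Mei controls 6 companies.

6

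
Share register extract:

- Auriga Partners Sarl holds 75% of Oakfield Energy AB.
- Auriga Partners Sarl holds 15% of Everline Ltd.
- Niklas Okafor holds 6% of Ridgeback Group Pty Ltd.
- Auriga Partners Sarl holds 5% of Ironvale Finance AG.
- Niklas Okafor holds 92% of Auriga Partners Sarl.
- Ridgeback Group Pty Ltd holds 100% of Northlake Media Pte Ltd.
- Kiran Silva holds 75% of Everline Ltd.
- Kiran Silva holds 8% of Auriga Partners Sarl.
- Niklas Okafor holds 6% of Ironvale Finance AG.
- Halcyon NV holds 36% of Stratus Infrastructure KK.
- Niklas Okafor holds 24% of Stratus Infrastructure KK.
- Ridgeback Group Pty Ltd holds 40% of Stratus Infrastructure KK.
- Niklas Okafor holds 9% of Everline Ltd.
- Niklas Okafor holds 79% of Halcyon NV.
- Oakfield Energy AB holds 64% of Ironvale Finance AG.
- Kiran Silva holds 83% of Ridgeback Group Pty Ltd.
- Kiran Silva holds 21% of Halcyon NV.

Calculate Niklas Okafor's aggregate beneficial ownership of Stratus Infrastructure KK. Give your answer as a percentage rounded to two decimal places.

54.84%

Niklas reaches Stratus along 3 paths.
Via Halcyon: 79% × 36% = 28.44%.
Direct stake: 24% = 24%.
Via Ridgeback: 6% × 40% = 2.4%.
Total: 28.44% + 24% + 2.4% = 54.84%.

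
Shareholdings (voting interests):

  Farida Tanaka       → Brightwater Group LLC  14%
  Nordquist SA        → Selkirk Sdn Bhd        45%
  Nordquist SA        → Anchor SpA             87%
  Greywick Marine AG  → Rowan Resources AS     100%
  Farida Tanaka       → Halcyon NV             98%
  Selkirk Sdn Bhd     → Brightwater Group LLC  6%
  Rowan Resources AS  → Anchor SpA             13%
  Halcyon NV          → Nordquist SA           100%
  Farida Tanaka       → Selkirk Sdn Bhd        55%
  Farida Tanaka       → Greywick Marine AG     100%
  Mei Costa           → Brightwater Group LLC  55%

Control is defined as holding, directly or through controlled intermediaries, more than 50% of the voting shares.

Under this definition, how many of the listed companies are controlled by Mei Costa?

1

Mei holds 55% of Brightwater, so Mei controls Brightwater.
No other company's threshold is met.
Mei controls 1 company.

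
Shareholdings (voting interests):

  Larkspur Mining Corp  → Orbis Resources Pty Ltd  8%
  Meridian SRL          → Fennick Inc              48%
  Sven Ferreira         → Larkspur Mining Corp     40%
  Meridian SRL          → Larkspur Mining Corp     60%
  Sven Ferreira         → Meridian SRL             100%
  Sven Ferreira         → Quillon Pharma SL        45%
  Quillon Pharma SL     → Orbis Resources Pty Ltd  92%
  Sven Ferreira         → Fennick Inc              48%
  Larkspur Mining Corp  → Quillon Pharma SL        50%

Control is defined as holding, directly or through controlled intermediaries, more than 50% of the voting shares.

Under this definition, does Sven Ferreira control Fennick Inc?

Sven holds 100% of Meridian, so Sven controls Meridian.
Sven and Meridian together hold 48% + 48% = 96% of Fennick, so Sven controls Fennick.

Yes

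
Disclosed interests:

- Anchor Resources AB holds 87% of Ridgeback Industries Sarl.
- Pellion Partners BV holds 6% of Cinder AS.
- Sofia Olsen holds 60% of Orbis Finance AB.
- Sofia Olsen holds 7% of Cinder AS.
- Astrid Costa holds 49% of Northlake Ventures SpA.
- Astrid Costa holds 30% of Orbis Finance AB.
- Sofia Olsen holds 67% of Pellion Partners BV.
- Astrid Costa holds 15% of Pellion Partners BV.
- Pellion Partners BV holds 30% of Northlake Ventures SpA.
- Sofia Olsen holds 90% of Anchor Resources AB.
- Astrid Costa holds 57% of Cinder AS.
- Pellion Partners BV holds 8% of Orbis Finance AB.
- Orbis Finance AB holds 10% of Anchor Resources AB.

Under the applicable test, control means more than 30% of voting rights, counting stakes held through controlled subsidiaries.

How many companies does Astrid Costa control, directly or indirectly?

2

Astrid holds 57% of Cinder, so Astrid controls Cinder.
Astrid holds 49% of Northlake, so Astrid controls Northlake.
No other company's threshold is met.
Astrid controls 2 companies.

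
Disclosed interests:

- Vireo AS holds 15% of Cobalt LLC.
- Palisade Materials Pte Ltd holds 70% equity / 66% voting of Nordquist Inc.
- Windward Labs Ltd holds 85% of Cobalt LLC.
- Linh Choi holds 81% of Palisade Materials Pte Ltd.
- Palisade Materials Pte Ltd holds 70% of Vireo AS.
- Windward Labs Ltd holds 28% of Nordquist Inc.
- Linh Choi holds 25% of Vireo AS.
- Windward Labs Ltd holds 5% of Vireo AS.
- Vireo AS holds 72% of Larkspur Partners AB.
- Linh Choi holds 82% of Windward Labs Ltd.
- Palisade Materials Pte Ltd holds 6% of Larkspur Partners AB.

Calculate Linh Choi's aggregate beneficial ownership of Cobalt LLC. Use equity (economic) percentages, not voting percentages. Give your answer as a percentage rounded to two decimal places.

82.57%

Linh reaches Cobalt along 4 paths.
Via Windward: 82% × 85% = 69.7%.
Via Vireo: 25% × 15% = 3.75%.
Via Palisade → Vireo: 81% × 70% × 15% = 8.505%.
Via Windward → Vireo: 82% × 5% × 15% = 0.615%.
Total: 69.7% + 3.75% + 8.505% + 0.615% = 82.57%.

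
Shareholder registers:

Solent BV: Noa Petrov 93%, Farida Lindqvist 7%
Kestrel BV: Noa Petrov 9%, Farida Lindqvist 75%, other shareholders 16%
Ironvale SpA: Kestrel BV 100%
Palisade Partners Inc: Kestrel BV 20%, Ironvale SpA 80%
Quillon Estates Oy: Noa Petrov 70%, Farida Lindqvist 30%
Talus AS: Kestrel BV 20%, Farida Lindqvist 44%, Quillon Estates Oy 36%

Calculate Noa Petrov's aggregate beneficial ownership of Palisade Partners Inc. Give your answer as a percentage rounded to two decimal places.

9.00%

Noa reaches Palisade along 2 paths.
Via Kestrel: 9% × 20% = 1.8%.
Via Kestrel → Ironvale: 9% × 100% × 80% = 7.2%.
Total: 1.8% + 7.2% = 9%.
Rounded: 9.00%.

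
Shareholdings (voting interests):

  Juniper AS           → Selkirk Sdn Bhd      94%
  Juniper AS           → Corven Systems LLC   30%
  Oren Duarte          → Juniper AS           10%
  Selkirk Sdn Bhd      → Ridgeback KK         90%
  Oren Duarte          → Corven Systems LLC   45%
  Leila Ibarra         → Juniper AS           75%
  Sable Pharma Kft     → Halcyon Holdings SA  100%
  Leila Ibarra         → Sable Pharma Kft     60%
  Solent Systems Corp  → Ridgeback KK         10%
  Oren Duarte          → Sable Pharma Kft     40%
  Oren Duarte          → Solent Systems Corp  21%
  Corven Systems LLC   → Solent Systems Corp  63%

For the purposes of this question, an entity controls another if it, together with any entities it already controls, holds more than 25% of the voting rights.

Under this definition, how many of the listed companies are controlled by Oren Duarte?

4

Oren holds 40% of Sable, so Oren controls Sable.
Oren holds 45% of Corven, so Oren controls Corven.
Sable holds 100% of Halcyon, so Oren controls Halcyon.
Oren and Corven together hold 21% + 63% = 84% of Solent, so Oren controls Solent.
No other company's threshold is met.
Oren controls 4 companies.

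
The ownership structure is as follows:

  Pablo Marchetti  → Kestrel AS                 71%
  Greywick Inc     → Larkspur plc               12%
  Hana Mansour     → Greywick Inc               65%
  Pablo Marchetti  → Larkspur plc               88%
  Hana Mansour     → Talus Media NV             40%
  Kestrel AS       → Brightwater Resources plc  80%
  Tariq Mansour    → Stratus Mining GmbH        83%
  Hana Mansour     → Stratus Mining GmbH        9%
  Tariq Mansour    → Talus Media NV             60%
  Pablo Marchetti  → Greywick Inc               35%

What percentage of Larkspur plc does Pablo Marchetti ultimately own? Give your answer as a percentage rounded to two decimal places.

92.20%

Pablo reaches Larkspur along 2 paths.
Via Greywick: 35% × 12% = 4.2%.
Direct stake: 88% = 88%.
Total: 4.2% + 88% = 92.2%.
Rounded: 92.20%.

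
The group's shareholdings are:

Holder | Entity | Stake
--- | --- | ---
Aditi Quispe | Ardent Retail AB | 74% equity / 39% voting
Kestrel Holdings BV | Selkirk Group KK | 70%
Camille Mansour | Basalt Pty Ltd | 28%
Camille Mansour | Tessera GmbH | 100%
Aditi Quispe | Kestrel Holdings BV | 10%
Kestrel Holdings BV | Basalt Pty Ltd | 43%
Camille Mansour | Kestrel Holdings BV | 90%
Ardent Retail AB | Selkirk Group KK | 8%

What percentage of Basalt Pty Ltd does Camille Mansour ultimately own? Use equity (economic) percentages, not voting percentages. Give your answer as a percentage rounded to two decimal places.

66.70%

Camille reaches Basalt along 2 paths.
Via Kestrel: 90% × 43% = 38.7%.
Direct stake: 28% = 28%.
Total: 38.7% + 28% = 66.7%.
Rounded: 66.70%.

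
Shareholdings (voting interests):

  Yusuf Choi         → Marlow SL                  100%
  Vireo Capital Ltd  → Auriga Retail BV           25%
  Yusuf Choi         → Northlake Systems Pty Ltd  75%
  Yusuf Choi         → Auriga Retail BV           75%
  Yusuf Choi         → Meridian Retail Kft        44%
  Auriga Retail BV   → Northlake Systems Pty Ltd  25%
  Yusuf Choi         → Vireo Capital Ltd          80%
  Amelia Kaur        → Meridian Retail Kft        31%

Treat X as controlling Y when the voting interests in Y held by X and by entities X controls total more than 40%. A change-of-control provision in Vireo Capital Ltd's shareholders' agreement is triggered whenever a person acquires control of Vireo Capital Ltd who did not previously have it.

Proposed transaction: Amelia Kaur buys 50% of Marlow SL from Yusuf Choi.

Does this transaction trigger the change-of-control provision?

The purchase adds only to Amelia's holdings (Yusuf's stake shrinks), so Amelia is the only person who could newly come to control Vireo.
Amelia's largest direct stake is 31% in Meridian, which does not meet the threshold, so Amelia controls no company.
Neither Amelia nor any entity Amelia controls holds any voting interest in Vireo.
So before the transaction, Amelia does not control Vireo.
After the purchase, Amelia holds 50% of Marlow directly, and Yusuf's stake falls to 50%.
Amelia holds 50% of Marlow, so Amelia controls Marlow.
After the transaction, neither Amelia nor any entity Amelia controls holds a voting interest in Vireo, so Amelia still does not control it.
No new person acquires control, so the clause is not triggered.

No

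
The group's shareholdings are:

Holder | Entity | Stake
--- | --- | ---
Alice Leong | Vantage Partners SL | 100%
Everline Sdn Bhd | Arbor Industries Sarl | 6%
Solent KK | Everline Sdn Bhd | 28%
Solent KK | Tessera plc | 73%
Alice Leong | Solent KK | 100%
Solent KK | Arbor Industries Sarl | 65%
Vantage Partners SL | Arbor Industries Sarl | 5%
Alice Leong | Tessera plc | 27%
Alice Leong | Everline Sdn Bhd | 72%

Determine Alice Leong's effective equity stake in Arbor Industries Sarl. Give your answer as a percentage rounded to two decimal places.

Alice reaches Arbor along 4 paths.
Via Everline: 72% × 6% = 4.32%.
Via Solent → Everline: 100% × 28% × 6% = 1.68%.
Via Solent: 100% × 65% = 65%.
Via Vantage: 100% × 5% = 5%.
Total: 4.32% + 1.68% + 65% + 5% = 76%.
Rounded: 76.00%.

76.00%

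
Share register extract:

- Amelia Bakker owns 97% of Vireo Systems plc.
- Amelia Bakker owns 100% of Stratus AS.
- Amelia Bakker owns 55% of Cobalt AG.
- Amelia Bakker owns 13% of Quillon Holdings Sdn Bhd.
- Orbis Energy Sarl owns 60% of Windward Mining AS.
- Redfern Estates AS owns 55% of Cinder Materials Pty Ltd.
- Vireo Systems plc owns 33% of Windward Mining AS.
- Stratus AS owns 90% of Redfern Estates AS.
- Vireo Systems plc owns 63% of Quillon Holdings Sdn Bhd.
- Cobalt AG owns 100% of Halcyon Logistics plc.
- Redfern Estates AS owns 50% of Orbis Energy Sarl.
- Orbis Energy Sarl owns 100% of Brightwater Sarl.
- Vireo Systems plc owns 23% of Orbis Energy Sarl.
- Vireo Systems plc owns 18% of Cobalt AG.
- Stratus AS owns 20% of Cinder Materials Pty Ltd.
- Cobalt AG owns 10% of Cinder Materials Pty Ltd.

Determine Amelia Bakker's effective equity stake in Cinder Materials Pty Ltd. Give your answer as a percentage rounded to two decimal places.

Amelia reaches Cinder along 4 paths.
Via Stratus → Redfern: 100% × 90% × 55% = 49.5%.
Via Cobalt: 55% × 10% = 5.5%.
Via Vireo → Cobalt: 97% × 18% × 10% = 1.746%.
Via Stratus: 100% × 20% = 20%.
Total: 49.5% + 5.5% + 1.746% + 20% = 76.746%.
Rounded: 76.75%.

76.75%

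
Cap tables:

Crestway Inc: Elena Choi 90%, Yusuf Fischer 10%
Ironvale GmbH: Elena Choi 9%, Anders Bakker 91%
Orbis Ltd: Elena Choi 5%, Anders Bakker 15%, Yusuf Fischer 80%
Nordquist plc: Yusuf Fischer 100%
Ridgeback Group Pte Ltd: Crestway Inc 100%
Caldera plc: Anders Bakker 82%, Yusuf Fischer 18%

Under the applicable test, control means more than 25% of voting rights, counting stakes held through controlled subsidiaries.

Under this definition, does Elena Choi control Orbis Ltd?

No

Elena holds 90% of Crestway, so Elena controls Crestway.
Crestway holds 100% of Ridgeback, so Elena controls Ridgeback.
In Orbis, Elena's side holds only 5%, not > 25%.
So Elena does not control Orbis.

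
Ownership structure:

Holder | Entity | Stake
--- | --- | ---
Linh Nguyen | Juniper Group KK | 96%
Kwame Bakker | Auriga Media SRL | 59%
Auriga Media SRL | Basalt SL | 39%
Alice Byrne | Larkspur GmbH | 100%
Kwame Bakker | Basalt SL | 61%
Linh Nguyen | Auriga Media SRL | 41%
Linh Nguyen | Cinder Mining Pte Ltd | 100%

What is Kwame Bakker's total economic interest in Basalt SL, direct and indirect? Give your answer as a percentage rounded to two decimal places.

Kwame reaches Basalt along 2 paths.
Direct stake: 61% = 61%.
Via Auriga: 59% × 39% = 23.01%.
Total: 61% + 23.01% = 84.01%.

84.01%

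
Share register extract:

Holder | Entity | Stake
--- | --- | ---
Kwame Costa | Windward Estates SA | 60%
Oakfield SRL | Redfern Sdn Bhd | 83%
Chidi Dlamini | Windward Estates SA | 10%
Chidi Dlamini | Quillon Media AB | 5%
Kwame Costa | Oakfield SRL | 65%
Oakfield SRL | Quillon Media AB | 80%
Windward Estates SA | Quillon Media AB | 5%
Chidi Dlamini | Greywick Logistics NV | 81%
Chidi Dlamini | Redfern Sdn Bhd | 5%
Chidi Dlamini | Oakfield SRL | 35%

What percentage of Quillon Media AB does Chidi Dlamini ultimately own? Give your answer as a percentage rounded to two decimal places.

33.50%

Chidi reaches Quillon along 3 paths.
Via Windward: 10% × 5% = 0.5%.
Direct stake: 5% = 5%.
Via Oakfield: 35% × 80% = 28%.
Total: 0.5% + 5% + 28% = 33.5%.
Rounded: 33.50%.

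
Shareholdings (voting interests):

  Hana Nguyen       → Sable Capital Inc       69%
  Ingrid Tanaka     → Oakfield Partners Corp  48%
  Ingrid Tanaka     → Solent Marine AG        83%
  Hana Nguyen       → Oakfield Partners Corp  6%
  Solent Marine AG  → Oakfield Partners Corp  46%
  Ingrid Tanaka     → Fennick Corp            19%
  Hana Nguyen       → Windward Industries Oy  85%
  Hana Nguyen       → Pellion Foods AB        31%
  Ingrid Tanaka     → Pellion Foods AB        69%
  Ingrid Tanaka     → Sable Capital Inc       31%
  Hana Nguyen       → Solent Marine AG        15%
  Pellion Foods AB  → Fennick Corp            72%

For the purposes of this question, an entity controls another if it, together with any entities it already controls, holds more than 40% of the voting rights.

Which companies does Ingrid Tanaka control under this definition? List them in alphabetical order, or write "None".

Fennick Corp, Oakfield Partners Corp, Pellion Foods AB, Solent Marine AG

Ingrid holds 83% of Solent, so Ingrid controls Solent.
Ingrid holds 69% of Pellion, so Ingrid controls Pellion.
Ingrid and Solent together hold 48% + 46% = 94% of Oakfield, so Ingrid controls Oakfield.
Pellion and Ingrid together hold 72% + 19% = 91% of Fennick, so Ingrid controls Fennick.
No other company's threshold is met.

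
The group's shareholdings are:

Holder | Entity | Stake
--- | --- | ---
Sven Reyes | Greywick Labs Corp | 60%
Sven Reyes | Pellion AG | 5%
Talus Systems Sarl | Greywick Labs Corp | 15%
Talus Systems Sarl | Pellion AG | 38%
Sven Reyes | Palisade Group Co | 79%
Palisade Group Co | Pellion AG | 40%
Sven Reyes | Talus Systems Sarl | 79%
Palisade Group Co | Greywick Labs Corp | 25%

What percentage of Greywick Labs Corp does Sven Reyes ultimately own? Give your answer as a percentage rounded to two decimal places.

91.60%

Sven reaches Greywick along 3 paths.
Direct stake: 60% = 60%.
Via Talus: 79% × 15% = 11.85%.
Via Palisade: 79% × 25% = 19.75%.
Total: 60% + 11.85% + 19.75% = 91.6%.
Rounded: 91.60%.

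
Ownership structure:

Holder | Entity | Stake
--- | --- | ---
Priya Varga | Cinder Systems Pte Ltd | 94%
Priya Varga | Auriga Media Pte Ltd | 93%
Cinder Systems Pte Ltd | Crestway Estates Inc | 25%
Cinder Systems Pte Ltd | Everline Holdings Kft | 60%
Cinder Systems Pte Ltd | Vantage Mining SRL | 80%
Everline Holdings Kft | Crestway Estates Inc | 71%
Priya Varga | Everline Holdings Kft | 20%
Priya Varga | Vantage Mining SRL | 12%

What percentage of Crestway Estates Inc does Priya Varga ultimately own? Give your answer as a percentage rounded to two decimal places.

Priya reaches Crestway along 3 paths.
Via Cinder: 94% × 25% = 23.5%.
Via Cinder → Everline: 94% × 60% × 71% = 40.044%.
Via Everline: 20% × 71% = 14.2%.
Total: 23.5% + 40.044% + 14.2% = 77.744%.
Rounded: 77.74%.

77.74%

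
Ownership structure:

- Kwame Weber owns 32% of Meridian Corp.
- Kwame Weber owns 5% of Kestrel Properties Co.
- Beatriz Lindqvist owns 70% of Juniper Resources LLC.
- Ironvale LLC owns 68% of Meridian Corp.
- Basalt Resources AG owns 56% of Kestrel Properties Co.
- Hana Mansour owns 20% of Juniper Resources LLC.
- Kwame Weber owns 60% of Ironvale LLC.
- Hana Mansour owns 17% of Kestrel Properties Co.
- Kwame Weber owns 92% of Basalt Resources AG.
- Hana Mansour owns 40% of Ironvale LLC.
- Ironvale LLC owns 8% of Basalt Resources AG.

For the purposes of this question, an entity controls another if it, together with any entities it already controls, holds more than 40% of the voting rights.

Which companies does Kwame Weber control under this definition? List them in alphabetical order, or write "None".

Kwame holds 60% of Ironvale, so Kwame controls Ironvale.
Ironvale and Kwame together hold 8% + 92% = 100% of Basalt, so Kwame controls Basalt.
Basalt and Kwame together hold 56% + 5% = 61% of Kestrel, so Kwame controls Kestrel.
Kwame and Ironvale together hold 32% + 68% = 100% of Meridian, so Kwame controls Meridian.
No other company's threshold is met.

Basalt Resources AG, Ironvale LLC, Kestrel Properties Co, Meridian Corp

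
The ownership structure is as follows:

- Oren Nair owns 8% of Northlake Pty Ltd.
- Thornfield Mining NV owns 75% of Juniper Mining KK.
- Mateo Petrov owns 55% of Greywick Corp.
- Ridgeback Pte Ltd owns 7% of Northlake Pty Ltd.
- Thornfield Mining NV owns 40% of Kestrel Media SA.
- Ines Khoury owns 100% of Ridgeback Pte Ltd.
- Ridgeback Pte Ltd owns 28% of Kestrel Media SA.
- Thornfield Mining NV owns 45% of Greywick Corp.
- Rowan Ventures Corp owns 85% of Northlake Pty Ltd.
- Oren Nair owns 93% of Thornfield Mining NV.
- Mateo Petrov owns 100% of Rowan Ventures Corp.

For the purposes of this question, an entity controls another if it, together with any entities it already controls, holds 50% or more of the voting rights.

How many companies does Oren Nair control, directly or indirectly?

2

Oren holds 93% of Thornfield, so Oren controls Thornfield.
Thornfield holds 75% of Juniper, so Oren controls Juniper.
No other company's threshold is met.
Oren controls 2 companies.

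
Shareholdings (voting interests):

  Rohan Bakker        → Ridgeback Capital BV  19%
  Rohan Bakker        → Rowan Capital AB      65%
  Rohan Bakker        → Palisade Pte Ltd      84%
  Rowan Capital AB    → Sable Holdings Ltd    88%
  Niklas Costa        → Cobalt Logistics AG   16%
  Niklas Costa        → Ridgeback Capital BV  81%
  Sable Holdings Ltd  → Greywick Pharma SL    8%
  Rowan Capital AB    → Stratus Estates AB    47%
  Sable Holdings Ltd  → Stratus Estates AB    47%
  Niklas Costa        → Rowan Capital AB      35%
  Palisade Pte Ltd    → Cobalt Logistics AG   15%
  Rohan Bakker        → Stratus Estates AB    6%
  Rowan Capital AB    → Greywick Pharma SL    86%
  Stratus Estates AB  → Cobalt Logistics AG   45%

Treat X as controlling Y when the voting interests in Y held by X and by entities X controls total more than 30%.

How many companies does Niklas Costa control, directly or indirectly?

6

Niklas holds 81% of Ridgeback, so Niklas controls Ridgeback.
Niklas holds 35% of Rowan, so Niklas controls Rowan.
Rowan holds 88% of Sable, so Niklas controls Sable.
Rowan and Sable together hold 47% + 47% = 94% of Stratus, so Niklas controls Stratus.
Sable and Rowan together hold 8% + 86% = 94% of Greywick, so Niklas controls Greywick.
Niklas and Stratus together hold 16% + 45% = 61% of Cobalt, so Niklas controls Cobalt.
No other company's threshold is met.
Niklas controls 6 companies.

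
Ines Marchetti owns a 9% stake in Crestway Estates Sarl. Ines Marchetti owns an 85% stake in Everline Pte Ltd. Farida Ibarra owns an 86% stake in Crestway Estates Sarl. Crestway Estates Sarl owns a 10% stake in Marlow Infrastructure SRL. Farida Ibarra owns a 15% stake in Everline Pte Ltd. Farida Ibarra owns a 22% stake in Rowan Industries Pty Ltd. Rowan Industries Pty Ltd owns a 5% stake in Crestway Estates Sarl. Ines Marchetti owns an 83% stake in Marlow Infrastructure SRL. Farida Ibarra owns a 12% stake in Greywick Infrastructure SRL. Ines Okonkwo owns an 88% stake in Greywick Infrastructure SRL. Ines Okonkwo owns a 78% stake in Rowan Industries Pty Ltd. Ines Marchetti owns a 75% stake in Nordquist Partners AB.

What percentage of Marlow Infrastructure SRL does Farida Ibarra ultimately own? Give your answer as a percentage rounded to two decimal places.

8.71%

Farida reaches Marlow along 2 paths.
Via Rowan → Crestway: 22% × 5% × 10% = 0.11%.
Via Crestway: 86% × 10% = 8.6%.
Total: 0.11% + 8.6% = 8.71%.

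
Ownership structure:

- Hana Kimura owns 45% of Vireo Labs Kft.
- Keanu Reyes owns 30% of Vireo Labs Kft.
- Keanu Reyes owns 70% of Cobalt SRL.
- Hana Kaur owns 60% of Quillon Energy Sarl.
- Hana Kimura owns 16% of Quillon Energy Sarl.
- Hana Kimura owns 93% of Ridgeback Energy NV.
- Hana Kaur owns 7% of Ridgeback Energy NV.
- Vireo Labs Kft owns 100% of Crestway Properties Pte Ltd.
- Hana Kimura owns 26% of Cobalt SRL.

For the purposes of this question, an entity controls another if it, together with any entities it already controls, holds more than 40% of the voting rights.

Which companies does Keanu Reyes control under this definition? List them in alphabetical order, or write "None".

Cobalt SRL

Keanu holds 70% of Cobalt, so Keanu controls Cobalt.
No other company's threshold is met.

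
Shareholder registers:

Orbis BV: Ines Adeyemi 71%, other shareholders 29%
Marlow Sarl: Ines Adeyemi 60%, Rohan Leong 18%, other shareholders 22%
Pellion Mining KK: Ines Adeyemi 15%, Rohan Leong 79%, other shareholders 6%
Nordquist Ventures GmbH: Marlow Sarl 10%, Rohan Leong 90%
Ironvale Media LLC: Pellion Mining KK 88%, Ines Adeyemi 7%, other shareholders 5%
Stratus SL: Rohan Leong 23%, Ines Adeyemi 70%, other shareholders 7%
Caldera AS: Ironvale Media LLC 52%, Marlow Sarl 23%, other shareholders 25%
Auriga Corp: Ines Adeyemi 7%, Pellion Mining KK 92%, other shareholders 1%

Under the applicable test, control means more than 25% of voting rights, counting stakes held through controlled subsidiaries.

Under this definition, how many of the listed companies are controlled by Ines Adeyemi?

3

Ines holds 71% of Orbis, so Ines controls Orbis.
Ines holds 60% of Marlow, so Ines controls Marlow.
Ines holds 70% of Stratus, so Ines controls Stratus.
No other company's threshold is met.
Ines controls 3 companies.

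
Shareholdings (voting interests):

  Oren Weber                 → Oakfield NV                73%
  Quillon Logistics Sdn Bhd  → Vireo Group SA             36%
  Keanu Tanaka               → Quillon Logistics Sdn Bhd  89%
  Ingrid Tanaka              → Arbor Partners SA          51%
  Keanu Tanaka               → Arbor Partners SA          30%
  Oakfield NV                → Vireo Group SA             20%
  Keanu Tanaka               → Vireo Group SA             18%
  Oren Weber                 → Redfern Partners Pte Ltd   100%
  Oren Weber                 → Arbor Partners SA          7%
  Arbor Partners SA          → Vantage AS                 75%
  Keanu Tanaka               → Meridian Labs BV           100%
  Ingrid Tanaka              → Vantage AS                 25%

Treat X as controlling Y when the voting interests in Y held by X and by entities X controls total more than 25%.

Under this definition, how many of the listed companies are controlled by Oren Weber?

2

Oren holds 73% of Oakfield, so Oren controls Oakfield.
Oren holds 100% of Redfern, so Oren controls Redfern.
No other company's threshold is met.
Oren controls 2 companies.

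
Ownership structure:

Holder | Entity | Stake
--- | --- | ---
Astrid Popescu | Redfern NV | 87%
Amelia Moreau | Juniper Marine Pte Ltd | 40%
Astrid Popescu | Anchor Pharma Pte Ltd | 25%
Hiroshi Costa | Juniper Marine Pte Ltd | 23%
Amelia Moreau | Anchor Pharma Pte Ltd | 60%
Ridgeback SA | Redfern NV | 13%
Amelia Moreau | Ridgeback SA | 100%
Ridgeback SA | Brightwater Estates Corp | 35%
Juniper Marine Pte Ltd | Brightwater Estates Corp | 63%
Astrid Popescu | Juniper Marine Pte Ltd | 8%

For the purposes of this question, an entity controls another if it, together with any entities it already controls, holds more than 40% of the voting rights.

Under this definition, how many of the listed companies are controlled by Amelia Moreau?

2

Amelia holds 60% of Anchor, so Amelia controls Anchor.
Amelia holds 100% of Ridgeback, so Amelia controls Ridgeback.
No other company's threshold is met.
Amelia controls 2 companies.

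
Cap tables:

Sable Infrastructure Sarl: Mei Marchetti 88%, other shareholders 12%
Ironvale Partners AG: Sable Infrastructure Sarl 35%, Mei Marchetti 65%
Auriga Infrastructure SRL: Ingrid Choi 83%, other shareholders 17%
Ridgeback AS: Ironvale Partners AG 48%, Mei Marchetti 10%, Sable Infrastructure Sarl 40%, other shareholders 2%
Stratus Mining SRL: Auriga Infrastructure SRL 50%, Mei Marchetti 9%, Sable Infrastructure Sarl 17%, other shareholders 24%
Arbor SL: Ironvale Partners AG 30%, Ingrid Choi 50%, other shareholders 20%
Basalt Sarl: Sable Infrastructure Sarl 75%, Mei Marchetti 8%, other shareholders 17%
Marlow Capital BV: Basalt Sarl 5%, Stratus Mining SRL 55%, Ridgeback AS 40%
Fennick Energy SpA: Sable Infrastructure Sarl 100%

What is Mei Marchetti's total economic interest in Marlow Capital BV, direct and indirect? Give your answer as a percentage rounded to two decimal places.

53.35%

Mei reaches Marlow along 8 paths.
Via Sable → Basalt: 88% × 75% × 5% = 3.3%.
Via Basalt: 8% × 5% = 0.4%.
Via Stratus: 9% × 55% = 4.95%.
Via Sable → Stratus: 88% × 17% × 55% = 8.228%.
Via Sable → Ironvale → Ridgeback: 88% × 35% × 48% × 40% = 5.9136%.
Via Ironvale → Ridgeback: 65% × 48% × 40% = 12.48%.
Via Ridgeback: 10% × 40% = 4%.
Via Sable → Ridgeback: 88% × 40% × 40% = 14.08%.
Total: 3.3% + 0.4% + 4.95% + 8.228% + 5.9136% + 12.48% + 4% + 14.08% = 53.3516%.
Rounded: 53.35%.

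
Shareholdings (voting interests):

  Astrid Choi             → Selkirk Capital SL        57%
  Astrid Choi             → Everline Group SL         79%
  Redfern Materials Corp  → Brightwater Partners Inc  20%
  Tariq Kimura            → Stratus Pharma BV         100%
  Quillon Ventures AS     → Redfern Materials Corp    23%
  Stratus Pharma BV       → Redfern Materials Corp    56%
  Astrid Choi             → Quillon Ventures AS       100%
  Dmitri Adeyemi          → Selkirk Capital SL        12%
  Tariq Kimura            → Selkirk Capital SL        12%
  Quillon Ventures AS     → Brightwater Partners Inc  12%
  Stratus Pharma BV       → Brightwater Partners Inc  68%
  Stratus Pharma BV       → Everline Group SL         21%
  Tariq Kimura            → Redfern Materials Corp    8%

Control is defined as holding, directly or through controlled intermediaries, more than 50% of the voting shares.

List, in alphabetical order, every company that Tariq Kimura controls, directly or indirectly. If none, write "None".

Brightwater Partners Inc, Redfern Materials Corp, Stratus Pharma BV

Tariq holds 100% of Stratus, so Tariq controls Stratus.
Stratus and Tariq together hold 56% + 8% = 64% of Redfern, so Tariq controls Redfern.
Redfern and Stratus together hold 20% + 68% = 88% of Brightwater, so Tariq controls Brightwater.
No other company's threshold is met.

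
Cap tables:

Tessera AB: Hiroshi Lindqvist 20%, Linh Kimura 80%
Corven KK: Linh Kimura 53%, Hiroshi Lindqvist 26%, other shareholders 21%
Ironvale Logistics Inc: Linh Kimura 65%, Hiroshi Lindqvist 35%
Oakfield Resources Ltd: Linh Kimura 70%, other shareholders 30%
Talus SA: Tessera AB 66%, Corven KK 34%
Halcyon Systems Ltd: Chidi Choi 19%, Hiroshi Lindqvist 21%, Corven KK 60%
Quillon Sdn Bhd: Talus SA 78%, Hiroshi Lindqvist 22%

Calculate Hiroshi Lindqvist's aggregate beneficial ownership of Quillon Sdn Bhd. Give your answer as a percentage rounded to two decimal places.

39.19%

Hiroshi reaches Quillon along 3 paths.
Via Tessera → Talus: 20% × 66% × 78% = 10.296%.
Via Corven → Talus: 26% × 34% × 78% = 6.8952%.
Direct stake: 22% = 22%.
Total: 10.296% + 6.8952% + 22% = 39.1912%.
Rounded: 39.19%.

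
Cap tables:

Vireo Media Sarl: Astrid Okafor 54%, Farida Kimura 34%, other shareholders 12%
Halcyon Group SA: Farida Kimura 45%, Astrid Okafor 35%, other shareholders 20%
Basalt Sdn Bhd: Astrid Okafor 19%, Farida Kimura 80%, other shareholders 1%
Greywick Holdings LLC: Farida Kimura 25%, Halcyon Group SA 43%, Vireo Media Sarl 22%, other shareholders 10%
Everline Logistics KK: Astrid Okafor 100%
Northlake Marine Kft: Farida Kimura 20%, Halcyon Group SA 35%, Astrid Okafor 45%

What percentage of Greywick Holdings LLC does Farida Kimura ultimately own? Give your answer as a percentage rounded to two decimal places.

Farida reaches Greywick along 3 paths.
Direct stake: 25% = 25%.
Via Halcyon: 45% × 43% = 19.35%.
Via Vireo: 34% × 22% = 7.48%.
Total: 25% + 19.35% + 7.48% = 51.83%.

51.83%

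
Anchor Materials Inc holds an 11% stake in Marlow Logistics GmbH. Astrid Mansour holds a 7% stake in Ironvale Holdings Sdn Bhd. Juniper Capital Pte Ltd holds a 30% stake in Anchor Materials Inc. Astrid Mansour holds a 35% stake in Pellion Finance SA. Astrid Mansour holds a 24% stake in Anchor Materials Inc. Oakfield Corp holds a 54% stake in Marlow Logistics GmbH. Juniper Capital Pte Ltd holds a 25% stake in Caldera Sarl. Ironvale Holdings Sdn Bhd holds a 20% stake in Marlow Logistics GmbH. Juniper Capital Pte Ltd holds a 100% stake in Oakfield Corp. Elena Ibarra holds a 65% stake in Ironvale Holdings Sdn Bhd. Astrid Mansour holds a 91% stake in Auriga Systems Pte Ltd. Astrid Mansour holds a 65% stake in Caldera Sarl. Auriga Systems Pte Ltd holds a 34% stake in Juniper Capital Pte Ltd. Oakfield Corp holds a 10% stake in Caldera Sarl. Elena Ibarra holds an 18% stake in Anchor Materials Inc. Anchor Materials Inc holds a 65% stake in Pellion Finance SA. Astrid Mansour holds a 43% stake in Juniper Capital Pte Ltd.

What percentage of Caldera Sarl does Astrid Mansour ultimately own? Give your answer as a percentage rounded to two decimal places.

Astrid reaches Caldera along 5 paths.
Via Juniper: 43% × 25% = 10.75%.
Via Auriga → Juniper: 91% × 34% × 25% = 7.735%.
Via Juniper → Oakfield: 43% × 100% × 10% = 4.3%.
Via Auriga → Juniper → Oakfield: 91% × 34% × 100% × 10% = 3.094%.
Direct stake: 65% = 65%.
Total: 10.75% + 7.735% + 4.3% + 3.094% + 65% = 90.879%.
Rounded: 90.88%.

90.88%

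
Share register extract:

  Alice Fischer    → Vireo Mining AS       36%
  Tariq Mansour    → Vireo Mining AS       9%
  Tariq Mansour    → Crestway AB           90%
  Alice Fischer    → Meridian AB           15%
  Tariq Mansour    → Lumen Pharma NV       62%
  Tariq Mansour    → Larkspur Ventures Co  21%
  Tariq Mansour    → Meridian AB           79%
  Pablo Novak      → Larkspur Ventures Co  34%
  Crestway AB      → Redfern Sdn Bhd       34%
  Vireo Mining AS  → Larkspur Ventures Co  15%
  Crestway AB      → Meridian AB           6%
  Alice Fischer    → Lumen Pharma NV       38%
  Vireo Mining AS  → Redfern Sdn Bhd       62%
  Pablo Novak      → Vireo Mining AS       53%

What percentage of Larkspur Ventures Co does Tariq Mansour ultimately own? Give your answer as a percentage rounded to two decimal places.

Tariq reaches Larkspur along 2 paths.
Direct stake: 21% = 21%.
Via Vireo: 9% × 15% = 1.35%.
Total: 21% + 1.35% = 22.35%.

22.35%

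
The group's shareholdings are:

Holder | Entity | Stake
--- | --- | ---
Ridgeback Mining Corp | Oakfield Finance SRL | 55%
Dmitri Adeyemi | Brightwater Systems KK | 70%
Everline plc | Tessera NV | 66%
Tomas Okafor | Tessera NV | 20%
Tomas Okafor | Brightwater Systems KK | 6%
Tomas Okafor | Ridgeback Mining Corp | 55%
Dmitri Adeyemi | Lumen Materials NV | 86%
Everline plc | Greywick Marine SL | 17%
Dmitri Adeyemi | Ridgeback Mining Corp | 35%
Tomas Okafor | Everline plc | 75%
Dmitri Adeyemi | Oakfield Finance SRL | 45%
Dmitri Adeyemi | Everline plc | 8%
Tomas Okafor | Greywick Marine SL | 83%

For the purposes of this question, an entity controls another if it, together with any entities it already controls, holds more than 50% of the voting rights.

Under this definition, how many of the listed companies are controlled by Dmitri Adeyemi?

2

Dmitri holds 70% of Brightwater, so Dmitri controls Brightwater.
Dmitri holds 86% of Lumen, so Dmitri controls Lumen.
No other company's threshold is met.
Dmitri controls 2 companies.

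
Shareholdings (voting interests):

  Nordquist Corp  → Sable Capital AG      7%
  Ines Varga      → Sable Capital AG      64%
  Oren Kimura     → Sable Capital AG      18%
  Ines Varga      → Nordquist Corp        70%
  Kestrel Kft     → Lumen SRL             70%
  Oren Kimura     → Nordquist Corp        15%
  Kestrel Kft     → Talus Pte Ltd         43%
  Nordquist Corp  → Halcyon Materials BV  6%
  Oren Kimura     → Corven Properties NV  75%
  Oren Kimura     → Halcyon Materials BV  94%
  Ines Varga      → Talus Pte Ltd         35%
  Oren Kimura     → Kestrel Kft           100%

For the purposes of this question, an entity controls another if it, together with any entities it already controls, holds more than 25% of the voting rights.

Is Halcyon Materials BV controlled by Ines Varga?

No

Ines holds 70% of Nordquist, so Ines controls Nordquist.
Nordquist and Ines together hold 7% + 64% = 71% of Sable, so Ines controls Sable.
Ines holds 35% of Talus, so Ines controls Talus.
In Halcyon, Ines's side holds only 6%, not > 25%.
So Ines does not control Halcyon.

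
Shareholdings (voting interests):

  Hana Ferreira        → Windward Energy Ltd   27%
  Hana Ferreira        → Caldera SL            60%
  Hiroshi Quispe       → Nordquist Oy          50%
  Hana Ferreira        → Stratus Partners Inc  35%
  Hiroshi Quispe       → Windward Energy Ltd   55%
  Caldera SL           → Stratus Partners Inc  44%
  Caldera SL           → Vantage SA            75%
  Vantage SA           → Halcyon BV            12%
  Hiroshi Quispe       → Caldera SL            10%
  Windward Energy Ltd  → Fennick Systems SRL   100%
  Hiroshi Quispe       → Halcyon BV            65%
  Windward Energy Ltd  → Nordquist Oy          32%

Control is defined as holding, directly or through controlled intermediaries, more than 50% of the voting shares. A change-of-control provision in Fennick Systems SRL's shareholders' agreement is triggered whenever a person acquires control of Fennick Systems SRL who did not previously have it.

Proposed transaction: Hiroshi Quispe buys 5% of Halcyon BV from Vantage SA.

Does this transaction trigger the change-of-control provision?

No

The purchase adds only to Hiroshi's holdings (Vantage's stake shrinks), so Hiroshi is the only person who could newly come to control Fennick.
Hiroshi holds 55% of Windward, so Hiroshi controls Windward.
Windward holds 100% of Fennick, so Hiroshi controls Fennick.
So Hiroshi already controls Fennick before the transaction.
After the purchase, Hiroshi's direct stake in Halcyon rises to 65% + 5% = 70%, and Vantage's stake falls to 7%.
Hiroshi controlled Fennick already, so this is not a new person acquiring control; every other person's position is unchanged or reduced.
No new person acquires control, so the clause is not triggered.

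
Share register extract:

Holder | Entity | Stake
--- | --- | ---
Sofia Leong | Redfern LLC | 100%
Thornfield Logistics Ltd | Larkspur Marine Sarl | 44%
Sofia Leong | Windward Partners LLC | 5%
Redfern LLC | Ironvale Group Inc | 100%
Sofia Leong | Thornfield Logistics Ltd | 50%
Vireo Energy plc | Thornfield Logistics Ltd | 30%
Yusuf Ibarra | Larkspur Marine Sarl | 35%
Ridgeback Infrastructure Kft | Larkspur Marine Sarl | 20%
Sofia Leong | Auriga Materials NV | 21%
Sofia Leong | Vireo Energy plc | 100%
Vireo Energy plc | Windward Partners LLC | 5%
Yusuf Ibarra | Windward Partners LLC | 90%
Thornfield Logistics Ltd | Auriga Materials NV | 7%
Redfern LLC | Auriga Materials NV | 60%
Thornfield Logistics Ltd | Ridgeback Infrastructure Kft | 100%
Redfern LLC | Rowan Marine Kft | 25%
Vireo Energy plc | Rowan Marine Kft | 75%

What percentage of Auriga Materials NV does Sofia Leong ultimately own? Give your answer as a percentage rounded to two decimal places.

Sofia reaches Auriga along 4 paths.
Direct stake: 21% = 21%.
Via Redfern: 100% × 60% = 60%.
Via Thornfield: 50% × 7% = 3.5%.
Via Vireo → Thornfield: 100% × 30% × 7% = 2.1%.
Total: 21% + 60% + 3.5% + 2.1% = 86.6%.
Rounded: 86.60%.

86.60%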